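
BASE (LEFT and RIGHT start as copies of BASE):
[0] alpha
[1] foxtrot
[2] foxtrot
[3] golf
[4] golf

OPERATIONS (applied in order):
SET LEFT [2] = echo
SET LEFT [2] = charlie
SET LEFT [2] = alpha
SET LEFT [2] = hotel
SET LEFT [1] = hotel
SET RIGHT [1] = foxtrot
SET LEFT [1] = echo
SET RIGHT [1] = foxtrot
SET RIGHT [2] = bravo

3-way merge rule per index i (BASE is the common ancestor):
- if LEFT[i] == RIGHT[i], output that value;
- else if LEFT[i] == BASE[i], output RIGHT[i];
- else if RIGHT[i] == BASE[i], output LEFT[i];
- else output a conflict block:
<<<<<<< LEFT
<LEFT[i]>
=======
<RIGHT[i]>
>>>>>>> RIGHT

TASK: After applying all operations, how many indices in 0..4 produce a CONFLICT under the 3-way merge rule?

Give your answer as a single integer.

Answer: 1

Derivation:
Final LEFT:  [alpha, echo, hotel, golf, golf]
Final RIGHT: [alpha, foxtrot, bravo, golf, golf]
i=0: L=alpha R=alpha -> agree -> alpha
i=1: L=echo, R=foxtrot=BASE -> take LEFT -> echo
i=2: BASE=foxtrot L=hotel R=bravo all differ -> CONFLICT
i=3: L=golf R=golf -> agree -> golf
i=4: L=golf R=golf -> agree -> golf
Conflict count: 1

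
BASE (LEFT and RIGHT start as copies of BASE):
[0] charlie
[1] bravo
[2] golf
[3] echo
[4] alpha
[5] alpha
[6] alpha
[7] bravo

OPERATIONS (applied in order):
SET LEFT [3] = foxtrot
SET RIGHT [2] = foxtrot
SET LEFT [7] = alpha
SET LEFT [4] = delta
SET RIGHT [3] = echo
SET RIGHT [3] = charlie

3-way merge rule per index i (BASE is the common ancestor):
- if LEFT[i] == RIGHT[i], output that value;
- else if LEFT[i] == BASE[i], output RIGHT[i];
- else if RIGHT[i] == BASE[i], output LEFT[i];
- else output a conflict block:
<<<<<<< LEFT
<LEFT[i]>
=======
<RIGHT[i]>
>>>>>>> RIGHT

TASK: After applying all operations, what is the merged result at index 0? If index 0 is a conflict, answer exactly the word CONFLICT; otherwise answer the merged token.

Answer: charlie

Derivation:
Final LEFT:  [charlie, bravo, golf, foxtrot, delta, alpha, alpha, alpha]
Final RIGHT: [charlie, bravo, foxtrot, charlie, alpha, alpha, alpha, bravo]
i=0: L=charlie R=charlie -> agree -> charlie
i=1: L=bravo R=bravo -> agree -> bravo
i=2: L=golf=BASE, R=foxtrot -> take RIGHT -> foxtrot
i=3: BASE=echo L=foxtrot R=charlie all differ -> CONFLICT
i=4: L=delta, R=alpha=BASE -> take LEFT -> delta
i=5: L=alpha R=alpha -> agree -> alpha
i=6: L=alpha R=alpha -> agree -> alpha
i=7: L=alpha, R=bravo=BASE -> take LEFT -> alpha
Index 0 -> charlie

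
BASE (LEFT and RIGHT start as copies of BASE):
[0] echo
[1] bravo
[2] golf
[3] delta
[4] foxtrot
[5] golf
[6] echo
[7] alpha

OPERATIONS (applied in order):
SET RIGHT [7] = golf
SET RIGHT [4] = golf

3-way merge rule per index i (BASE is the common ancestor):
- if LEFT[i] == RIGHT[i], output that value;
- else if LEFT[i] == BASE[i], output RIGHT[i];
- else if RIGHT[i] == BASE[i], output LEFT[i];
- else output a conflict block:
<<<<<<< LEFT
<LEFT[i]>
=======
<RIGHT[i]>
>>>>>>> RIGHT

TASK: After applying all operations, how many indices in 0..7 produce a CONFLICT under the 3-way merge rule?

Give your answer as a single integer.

Answer: 0

Derivation:
Final LEFT:  [echo, bravo, golf, delta, foxtrot, golf, echo, alpha]
Final RIGHT: [echo, bravo, golf, delta, golf, golf, echo, golf]
i=0: L=echo R=echo -> agree -> echo
i=1: L=bravo R=bravo -> agree -> bravo
i=2: L=golf R=golf -> agree -> golf
i=3: L=delta R=delta -> agree -> delta
i=4: L=foxtrot=BASE, R=golf -> take RIGHT -> golf
i=5: L=golf R=golf -> agree -> golf
i=6: L=echo R=echo -> agree -> echo
i=7: L=alpha=BASE, R=golf -> take RIGHT -> golf
Conflict count: 0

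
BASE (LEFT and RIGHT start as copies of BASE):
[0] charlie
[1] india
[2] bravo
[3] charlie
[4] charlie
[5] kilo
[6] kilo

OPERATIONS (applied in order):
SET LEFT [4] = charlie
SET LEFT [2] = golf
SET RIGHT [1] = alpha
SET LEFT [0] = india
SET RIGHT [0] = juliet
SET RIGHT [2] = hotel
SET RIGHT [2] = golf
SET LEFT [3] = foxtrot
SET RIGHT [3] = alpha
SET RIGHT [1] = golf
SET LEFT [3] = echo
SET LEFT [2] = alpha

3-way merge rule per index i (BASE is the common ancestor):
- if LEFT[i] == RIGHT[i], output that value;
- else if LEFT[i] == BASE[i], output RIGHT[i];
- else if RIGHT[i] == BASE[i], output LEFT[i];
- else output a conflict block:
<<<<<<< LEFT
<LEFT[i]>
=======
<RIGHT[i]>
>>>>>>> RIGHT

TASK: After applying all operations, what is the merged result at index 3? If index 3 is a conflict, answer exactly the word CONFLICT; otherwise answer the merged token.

Answer: CONFLICT

Derivation:
Final LEFT:  [india, india, alpha, echo, charlie, kilo, kilo]
Final RIGHT: [juliet, golf, golf, alpha, charlie, kilo, kilo]
i=0: BASE=charlie L=india R=juliet all differ -> CONFLICT
i=1: L=india=BASE, R=golf -> take RIGHT -> golf
i=2: BASE=bravo L=alpha R=golf all differ -> CONFLICT
i=3: BASE=charlie L=echo R=alpha all differ -> CONFLICT
i=4: L=charlie R=charlie -> agree -> charlie
i=5: L=kilo R=kilo -> agree -> kilo
i=6: L=kilo R=kilo -> agree -> kilo
Index 3 -> CONFLICT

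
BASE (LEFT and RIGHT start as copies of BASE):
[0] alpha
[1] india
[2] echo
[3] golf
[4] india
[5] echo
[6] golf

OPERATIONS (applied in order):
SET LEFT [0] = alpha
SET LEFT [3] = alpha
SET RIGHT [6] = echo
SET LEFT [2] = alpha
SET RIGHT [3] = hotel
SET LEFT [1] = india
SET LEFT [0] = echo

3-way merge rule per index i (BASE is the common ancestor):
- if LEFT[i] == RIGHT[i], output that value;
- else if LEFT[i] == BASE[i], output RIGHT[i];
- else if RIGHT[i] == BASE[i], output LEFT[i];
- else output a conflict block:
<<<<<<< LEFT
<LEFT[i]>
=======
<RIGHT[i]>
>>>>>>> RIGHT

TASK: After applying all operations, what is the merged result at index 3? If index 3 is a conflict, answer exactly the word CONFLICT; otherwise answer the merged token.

Final LEFT:  [echo, india, alpha, alpha, india, echo, golf]
Final RIGHT: [alpha, india, echo, hotel, india, echo, echo]
i=0: L=echo, R=alpha=BASE -> take LEFT -> echo
i=1: L=india R=india -> agree -> india
i=2: L=alpha, R=echo=BASE -> take LEFT -> alpha
i=3: BASE=golf L=alpha R=hotel all differ -> CONFLICT
i=4: L=india R=india -> agree -> india
i=5: L=echo R=echo -> agree -> echo
i=6: L=golf=BASE, R=echo -> take RIGHT -> echo
Index 3 -> CONFLICT

Answer: CONFLICT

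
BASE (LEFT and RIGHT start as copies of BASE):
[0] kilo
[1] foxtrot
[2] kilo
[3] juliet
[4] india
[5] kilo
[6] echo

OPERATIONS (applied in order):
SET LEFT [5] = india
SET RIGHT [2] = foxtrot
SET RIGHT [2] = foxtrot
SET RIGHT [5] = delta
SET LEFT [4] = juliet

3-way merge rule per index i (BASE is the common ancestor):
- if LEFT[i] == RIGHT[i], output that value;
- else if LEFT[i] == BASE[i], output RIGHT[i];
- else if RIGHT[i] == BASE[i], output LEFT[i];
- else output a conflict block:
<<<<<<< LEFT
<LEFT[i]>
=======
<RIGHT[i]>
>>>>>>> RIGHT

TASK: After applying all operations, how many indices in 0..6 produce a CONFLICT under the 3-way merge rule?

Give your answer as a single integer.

Final LEFT:  [kilo, foxtrot, kilo, juliet, juliet, india, echo]
Final RIGHT: [kilo, foxtrot, foxtrot, juliet, india, delta, echo]
i=0: L=kilo R=kilo -> agree -> kilo
i=1: L=foxtrot R=foxtrot -> agree -> foxtrot
i=2: L=kilo=BASE, R=foxtrot -> take RIGHT -> foxtrot
i=3: L=juliet R=juliet -> agree -> juliet
i=4: L=juliet, R=india=BASE -> take LEFT -> juliet
i=5: BASE=kilo L=india R=delta all differ -> CONFLICT
i=6: L=echo R=echo -> agree -> echo
Conflict count: 1

Answer: 1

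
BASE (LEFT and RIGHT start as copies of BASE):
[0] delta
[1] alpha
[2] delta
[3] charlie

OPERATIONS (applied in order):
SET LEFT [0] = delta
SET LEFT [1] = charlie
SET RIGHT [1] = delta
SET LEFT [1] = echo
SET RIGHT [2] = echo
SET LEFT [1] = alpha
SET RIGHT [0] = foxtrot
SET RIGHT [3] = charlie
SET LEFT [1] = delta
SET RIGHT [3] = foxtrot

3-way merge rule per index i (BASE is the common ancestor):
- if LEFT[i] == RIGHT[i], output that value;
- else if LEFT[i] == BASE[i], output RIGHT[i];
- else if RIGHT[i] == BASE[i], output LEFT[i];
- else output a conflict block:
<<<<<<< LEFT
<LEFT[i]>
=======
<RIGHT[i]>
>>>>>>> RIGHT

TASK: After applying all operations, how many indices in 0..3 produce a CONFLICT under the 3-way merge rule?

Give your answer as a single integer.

Answer: 0

Derivation:
Final LEFT:  [delta, delta, delta, charlie]
Final RIGHT: [foxtrot, delta, echo, foxtrot]
i=0: L=delta=BASE, R=foxtrot -> take RIGHT -> foxtrot
i=1: L=delta R=delta -> agree -> delta
i=2: L=delta=BASE, R=echo -> take RIGHT -> echo
i=3: L=charlie=BASE, R=foxtrot -> take RIGHT -> foxtrot
Conflict count: 0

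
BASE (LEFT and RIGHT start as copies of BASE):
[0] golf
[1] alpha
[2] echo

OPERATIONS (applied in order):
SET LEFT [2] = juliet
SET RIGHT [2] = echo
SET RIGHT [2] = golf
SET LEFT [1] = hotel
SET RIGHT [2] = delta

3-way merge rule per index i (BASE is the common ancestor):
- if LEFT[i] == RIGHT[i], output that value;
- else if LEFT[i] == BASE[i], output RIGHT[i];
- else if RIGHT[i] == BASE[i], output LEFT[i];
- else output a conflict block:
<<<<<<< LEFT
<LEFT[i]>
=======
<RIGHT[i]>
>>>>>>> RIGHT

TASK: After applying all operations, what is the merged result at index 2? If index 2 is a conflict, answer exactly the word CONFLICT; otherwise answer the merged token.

Answer: CONFLICT

Derivation:
Final LEFT:  [golf, hotel, juliet]
Final RIGHT: [golf, alpha, delta]
i=0: L=golf R=golf -> agree -> golf
i=1: L=hotel, R=alpha=BASE -> take LEFT -> hotel
i=2: BASE=echo L=juliet R=delta all differ -> CONFLICT
Index 2 -> CONFLICT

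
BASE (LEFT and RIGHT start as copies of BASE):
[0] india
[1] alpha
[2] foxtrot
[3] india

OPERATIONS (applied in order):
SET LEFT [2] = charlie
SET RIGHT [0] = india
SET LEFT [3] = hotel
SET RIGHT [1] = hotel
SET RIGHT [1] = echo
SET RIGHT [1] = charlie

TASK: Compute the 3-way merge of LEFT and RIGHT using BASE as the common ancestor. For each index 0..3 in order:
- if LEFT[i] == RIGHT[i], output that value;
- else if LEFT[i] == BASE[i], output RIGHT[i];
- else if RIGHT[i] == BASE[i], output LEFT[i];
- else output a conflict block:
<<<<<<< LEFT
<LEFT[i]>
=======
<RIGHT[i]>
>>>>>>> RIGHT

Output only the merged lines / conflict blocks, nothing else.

Final LEFT:  [india, alpha, charlie, hotel]
Final RIGHT: [india, charlie, foxtrot, india]
i=0: L=india R=india -> agree -> india
i=1: L=alpha=BASE, R=charlie -> take RIGHT -> charlie
i=2: L=charlie, R=foxtrot=BASE -> take LEFT -> charlie
i=3: L=hotel, R=india=BASE -> take LEFT -> hotel

Answer: india
charlie
charlie
hotel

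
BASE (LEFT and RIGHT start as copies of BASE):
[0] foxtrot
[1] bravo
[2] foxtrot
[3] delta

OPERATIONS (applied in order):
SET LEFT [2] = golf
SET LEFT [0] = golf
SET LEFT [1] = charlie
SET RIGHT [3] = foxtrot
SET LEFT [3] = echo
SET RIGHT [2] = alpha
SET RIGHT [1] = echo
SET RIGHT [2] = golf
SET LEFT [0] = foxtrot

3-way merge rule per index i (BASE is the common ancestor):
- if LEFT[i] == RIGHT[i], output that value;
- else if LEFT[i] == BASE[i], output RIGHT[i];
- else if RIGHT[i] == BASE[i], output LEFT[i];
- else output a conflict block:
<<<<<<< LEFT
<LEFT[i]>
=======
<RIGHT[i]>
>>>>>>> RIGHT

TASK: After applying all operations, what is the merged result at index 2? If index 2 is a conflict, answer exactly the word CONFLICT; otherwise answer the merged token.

Final LEFT:  [foxtrot, charlie, golf, echo]
Final RIGHT: [foxtrot, echo, golf, foxtrot]
i=0: L=foxtrot R=foxtrot -> agree -> foxtrot
i=1: BASE=bravo L=charlie R=echo all differ -> CONFLICT
i=2: L=golf R=golf -> agree -> golf
i=3: BASE=delta L=echo R=foxtrot all differ -> CONFLICT
Index 2 -> golf

Answer: golf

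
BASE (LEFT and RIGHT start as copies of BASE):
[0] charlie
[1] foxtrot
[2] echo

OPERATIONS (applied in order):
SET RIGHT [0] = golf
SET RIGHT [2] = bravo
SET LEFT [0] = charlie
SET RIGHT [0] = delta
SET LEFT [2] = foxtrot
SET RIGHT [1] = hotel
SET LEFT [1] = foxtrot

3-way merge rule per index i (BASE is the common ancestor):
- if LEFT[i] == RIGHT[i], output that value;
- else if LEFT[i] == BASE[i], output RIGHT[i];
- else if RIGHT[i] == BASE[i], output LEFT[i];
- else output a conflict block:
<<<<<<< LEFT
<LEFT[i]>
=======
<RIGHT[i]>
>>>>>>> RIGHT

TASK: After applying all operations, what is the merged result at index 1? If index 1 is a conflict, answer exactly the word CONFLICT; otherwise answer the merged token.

Final LEFT:  [charlie, foxtrot, foxtrot]
Final RIGHT: [delta, hotel, bravo]
i=0: L=charlie=BASE, R=delta -> take RIGHT -> delta
i=1: L=foxtrot=BASE, R=hotel -> take RIGHT -> hotel
i=2: BASE=echo L=foxtrot R=bravo all differ -> CONFLICT
Index 1 -> hotel

Answer: hotel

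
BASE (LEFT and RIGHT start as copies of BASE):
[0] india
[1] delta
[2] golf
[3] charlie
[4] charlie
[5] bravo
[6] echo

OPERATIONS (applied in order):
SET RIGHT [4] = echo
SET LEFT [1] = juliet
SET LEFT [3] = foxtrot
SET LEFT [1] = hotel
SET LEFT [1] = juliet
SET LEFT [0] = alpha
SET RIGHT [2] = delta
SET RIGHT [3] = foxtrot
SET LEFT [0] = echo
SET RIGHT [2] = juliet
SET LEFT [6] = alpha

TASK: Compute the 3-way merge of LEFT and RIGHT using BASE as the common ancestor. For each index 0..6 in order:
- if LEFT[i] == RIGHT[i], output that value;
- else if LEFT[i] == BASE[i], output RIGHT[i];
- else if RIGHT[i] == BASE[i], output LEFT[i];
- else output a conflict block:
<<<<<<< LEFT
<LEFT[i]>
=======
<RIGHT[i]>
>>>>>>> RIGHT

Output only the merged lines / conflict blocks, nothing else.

Final LEFT:  [echo, juliet, golf, foxtrot, charlie, bravo, alpha]
Final RIGHT: [india, delta, juliet, foxtrot, echo, bravo, echo]
i=0: L=echo, R=india=BASE -> take LEFT -> echo
i=1: L=juliet, R=delta=BASE -> take LEFT -> juliet
i=2: L=golf=BASE, R=juliet -> take RIGHT -> juliet
i=3: L=foxtrot R=foxtrot -> agree -> foxtrot
i=4: L=charlie=BASE, R=echo -> take RIGHT -> echo
i=5: L=bravo R=bravo -> agree -> bravo
i=6: L=alpha, R=echo=BASE -> take LEFT -> alpha

Answer: echo
juliet
juliet
foxtrot
echo
bravo
alpha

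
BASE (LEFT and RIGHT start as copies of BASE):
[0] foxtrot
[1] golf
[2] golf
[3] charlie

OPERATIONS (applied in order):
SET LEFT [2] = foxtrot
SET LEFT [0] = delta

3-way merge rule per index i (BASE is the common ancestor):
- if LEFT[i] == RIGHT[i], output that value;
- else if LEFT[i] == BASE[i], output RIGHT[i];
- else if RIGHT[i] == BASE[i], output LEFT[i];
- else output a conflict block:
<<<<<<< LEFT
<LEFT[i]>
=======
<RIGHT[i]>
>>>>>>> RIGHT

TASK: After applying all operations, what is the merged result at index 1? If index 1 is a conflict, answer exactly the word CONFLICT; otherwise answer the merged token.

Final LEFT:  [delta, golf, foxtrot, charlie]
Final RIGHT: [foxtrot, golf, golf, charlie]
i=0: L=delta, R=foxtrot=BASE -> take LEFT -> delta
i=1: L=golf R=golf -> agree -> golf
i=2: L=foxtrot, R=golf=BASE -> take LEFT -> foxtrot
i=3: L=charlie R=charlie -> agree -> charlie
Index 1 -> golf

Answer: golf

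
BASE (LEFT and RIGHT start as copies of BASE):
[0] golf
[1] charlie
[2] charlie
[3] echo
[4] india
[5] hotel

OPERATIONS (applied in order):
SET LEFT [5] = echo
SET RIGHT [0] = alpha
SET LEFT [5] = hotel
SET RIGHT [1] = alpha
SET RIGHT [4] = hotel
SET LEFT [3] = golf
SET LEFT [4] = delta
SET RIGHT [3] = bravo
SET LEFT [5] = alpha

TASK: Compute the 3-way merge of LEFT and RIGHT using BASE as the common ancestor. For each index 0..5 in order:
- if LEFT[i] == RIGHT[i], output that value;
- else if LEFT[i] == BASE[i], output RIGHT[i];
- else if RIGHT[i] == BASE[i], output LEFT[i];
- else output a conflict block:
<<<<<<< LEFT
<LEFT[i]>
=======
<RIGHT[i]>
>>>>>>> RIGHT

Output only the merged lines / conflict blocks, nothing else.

Final LEFT:  [golf, charlie, charlie, golf, delta, alpha]
Final RIGHT: [alpha, alpha, charlie, bravo, hotel, hotel]
i=0: L=golf=BASE, R=alpha -> take RIGHT -> alpha
i=1: L=charlie=BASE, R=alpha -> take RIGHT -> alpha
i=2: L=charlie R=charlie -> agree -> charlie
i=3: BASE=echo L=golf R=bravo all differ -> CONFLICT
i=4: BASE=india L=delta R=hotel all differ -> CONFLICT
i=5: L=alpha, R=hotel=BASE -> take LEFT -> alpha

Answer: alpha
alpha
charlie
<<<<<<< LEFT
golf
=======
bravo
>>>>>>> RIGHT
<<<<<<< LEFT
delta
=======
hotel
>>>>>>> RIGHT
alpha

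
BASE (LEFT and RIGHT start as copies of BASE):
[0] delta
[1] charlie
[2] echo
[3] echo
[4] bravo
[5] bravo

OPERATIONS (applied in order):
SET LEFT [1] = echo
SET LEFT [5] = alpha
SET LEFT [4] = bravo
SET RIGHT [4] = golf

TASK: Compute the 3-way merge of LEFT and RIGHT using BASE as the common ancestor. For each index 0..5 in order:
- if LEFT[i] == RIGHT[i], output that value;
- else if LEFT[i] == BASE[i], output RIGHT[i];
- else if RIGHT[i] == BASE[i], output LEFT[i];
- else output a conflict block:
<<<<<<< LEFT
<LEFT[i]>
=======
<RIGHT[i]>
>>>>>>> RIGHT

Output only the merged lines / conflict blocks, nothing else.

Answer: delta
echo
echo
echo
golf
alpha

Derivation:
Final LEFT:  [delta, echo, echo, echo, bravo, alpha]
Final RIGHT: [delta, charlie, echo, echo, golf, bravo]
i=0: L=delta R=delta -> agree -> delta
i=1: L=echo, R=charlie=BASE -> take LEFT -> echo
i=2: L=echo R=echo -> agree -> echo
i=3: L=echo R=echo -> agree -> echo
i=4: L=bravo=BASE, R=golf -> take RIGHT -> golf
i=5: L=alpha, R=bravo=BASE -> take LEFT -> alpha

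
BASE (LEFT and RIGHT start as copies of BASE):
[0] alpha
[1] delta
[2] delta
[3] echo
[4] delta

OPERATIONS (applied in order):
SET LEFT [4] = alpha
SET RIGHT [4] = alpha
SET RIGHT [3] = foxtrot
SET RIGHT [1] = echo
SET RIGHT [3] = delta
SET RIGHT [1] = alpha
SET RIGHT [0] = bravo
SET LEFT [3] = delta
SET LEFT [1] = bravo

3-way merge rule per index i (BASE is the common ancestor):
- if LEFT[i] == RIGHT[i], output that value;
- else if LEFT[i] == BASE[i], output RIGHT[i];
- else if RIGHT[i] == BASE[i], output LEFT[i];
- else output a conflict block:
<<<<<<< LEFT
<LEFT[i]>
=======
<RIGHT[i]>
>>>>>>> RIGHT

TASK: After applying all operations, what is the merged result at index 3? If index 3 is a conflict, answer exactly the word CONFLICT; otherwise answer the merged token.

Answer: delta

Derivation:
Final LEFT:  [alpha, bravo, delta, delta, alpha]
Final RIGHT: [bravo, alpha, delta, delta, alpha]
i=0: L=alpha=BASE, R=bravo -> take RIGHT -> bravo
i=1: BASE=delta L=bravo R=alpha all differ -> CONFLICT
i=2: L=delta R=delta -> agree -> delta
i=3: L=delta R=delta -> agree -> delta
i=4: L=alpha R=alpha -> agree -> alpha
Index 3 -> delta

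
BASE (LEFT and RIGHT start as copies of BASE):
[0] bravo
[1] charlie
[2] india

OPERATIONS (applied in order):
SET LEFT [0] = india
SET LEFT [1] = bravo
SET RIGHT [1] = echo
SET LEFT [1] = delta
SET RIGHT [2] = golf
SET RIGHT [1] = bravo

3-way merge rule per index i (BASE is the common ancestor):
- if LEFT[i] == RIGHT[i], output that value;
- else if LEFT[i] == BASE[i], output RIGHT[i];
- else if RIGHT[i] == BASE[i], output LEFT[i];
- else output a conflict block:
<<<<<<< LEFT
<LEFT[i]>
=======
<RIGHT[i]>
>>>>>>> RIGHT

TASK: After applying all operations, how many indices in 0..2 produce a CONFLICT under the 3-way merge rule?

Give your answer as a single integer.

Final LEFT:  [india, delta, india]
Final RIGHT: [bravo, bravo, golf]
i=0: L=india, R=bravo=BASE -> take LEFT -> india
i=1: BASE=charlie L=delta R=bravo all differ -> CONFLICT
i=2: L=india=BASE, R=golf -> take RIGHT -> golf
Conflict count: 1

Answer: 1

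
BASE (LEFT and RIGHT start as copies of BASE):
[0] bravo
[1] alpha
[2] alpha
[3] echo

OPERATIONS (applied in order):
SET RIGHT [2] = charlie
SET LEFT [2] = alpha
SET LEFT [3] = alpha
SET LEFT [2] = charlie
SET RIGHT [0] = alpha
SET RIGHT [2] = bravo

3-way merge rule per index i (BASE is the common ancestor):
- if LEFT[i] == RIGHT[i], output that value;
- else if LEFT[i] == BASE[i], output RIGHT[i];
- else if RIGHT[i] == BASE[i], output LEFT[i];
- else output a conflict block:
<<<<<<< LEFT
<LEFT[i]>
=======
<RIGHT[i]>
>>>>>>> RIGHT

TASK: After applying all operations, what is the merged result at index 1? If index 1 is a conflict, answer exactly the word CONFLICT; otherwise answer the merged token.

Final LEFT:  [bravo, alpha, charlie, alpha]
Final RIGHT: [alpha, alpha, bravo, echo]
i=0: L=bravo=BASE, R=alpha -> take RIGHT -> alpha
i=1: L=alpha R=alpha -> agree -> alpha
i=2: BASE=alpha L=charlie R=bravo all differ -> CONFLICT
i=3: L=alpha, R=echo=BASE -> take LEFT -> alpha
Index 1 -> alpha

Answer: alpha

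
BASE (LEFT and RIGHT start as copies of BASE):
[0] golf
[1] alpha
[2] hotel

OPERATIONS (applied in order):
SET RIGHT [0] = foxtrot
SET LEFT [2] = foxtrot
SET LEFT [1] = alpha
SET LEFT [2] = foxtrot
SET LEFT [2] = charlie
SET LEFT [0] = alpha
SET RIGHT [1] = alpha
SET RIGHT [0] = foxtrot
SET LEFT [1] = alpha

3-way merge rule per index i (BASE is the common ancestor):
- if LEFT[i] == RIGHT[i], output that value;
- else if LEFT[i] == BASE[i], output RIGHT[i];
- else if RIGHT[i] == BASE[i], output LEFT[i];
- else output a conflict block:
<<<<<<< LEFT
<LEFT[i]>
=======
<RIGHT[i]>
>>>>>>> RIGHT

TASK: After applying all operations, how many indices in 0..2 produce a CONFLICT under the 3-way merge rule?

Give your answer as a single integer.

Final LEFT:  [alpha, alpha, charlie]
Final RIGHT: [foxtrot, alpha, hotel]
i=0: BASE=golf L=alpha R=foxtrot all differ -> CONFLICT
i=1: L=alpha R=alpha -> agree -> alpha
i=2: L=charlie, R=hotel=BASE -> take LEFT -> charlie
Conflict count: 1

Answer: 1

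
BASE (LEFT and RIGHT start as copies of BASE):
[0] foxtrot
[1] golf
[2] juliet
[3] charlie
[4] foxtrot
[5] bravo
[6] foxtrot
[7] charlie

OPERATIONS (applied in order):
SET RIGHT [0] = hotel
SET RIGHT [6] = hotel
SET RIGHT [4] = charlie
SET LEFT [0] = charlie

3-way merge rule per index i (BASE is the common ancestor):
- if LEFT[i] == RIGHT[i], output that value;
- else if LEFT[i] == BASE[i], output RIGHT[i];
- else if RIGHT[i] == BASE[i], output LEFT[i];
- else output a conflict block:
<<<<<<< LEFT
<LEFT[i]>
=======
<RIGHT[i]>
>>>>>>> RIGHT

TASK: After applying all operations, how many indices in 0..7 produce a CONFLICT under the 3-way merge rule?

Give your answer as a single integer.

Final LEFT:  [charlie, golf, juliet, charlie, foxtrot, bravo, foxtrot, charlie]
Final RIGHT: [hotel, golf, juliet, charlie, charlie, bravo, hotel, charlie]
i=0: BASE=foxtrot L=charlie R=hotel all differ -> CONFLICT
i=1: L=golf R=golf -> agree -> golf
i=2: L=juliet R=juliet -> agree -> juliet
i=3: L=charlie R=charlie -> agree -> charlie
i=4: L=foxtrot=BASE, R=charlie -> take RIGHT -> charlie
i=5: L=bravo R=bravo -> agree -> bravo
i=6: L=foxtrot=BASE, R=hotel -> take RIGHT -> hotel
i=7: L=charlie R=charlie -> agree -> charlie
Conflict count: 1

Answer: 1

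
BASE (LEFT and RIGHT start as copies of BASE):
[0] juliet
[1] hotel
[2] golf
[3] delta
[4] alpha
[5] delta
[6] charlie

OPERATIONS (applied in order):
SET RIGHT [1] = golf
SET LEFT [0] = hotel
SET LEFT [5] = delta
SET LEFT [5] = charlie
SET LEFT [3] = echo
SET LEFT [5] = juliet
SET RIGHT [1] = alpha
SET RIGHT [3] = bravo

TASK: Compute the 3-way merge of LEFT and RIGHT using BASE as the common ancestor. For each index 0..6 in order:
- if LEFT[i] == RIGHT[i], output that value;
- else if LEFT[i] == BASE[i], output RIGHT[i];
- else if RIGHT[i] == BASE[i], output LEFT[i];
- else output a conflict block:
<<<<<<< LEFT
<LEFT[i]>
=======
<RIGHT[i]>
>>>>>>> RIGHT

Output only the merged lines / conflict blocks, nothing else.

Final LEFT:  [hotel, hotel, golf, echo, alpha, juliet, charlie]
Final RIGHT: [juliet, alpha, golf, bravo, alpha, delta, charlie]
i=0: L=hotel, R=juliet=BASE -> take LEFT -> hotel
i=1: L=hotel=BASE, R=alpha -> take RIGHT -> alpha
i=2: L=golf R=golf -> agree -> golf
i=3: BASE=delta L=echo R=bravo all differ -> CONFLICT
i=4: L=alpha R=alpha -> agree -> alpha
i=5: L=juliet, R=delta=BASE -> take LEFT -> juliet
i=6: L=charlie R=charlie -> agree -> charlie

Answer: hotel
alpha
golf
<<<<<<< LEFT
echo
=======
bravo
>>>>>>> RIGHT
alpha
juliet
charlie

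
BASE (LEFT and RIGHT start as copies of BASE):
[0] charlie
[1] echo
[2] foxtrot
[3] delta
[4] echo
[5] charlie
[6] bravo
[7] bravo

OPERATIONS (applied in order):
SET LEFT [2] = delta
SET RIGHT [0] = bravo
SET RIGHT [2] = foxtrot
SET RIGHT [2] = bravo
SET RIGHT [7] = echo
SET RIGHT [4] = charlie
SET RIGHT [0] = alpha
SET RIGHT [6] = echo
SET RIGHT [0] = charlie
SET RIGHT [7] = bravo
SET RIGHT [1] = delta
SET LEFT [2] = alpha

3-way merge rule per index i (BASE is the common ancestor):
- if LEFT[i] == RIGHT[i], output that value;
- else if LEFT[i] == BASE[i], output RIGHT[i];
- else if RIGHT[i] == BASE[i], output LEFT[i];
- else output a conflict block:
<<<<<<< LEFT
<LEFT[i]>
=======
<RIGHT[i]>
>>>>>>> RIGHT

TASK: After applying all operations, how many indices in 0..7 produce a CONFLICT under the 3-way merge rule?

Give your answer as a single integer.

Final LEFT:  [charlie, echo, alpha, delta, echo, charlie, bravo, bravo]
Final RIGHT: [charlie, delta, bravo, delta, charlie, charlie, echo, bravo]
i=0: L=charlie R=charlie -> agree -> charlie
i=1: L=echo=BASE, R=delta -> take RIGHT -> delta
i=2: BASE=foxtrot L=alpha R=bravo all differ -> CONFLICT
i=3: L=delta R=delta -> agree -> delta
i=4: L=echo=BASE, R=charlie -> take RIGHT -> charlie
i=5: L=charlie R=charlie -> agree -> charlie
i=6: L=bravo=BASE, R=echo -> take RIGHT -> echo
i=7: L=bravo R=bravo -> agree -> bravo
Conflict count: 1

Answer: 1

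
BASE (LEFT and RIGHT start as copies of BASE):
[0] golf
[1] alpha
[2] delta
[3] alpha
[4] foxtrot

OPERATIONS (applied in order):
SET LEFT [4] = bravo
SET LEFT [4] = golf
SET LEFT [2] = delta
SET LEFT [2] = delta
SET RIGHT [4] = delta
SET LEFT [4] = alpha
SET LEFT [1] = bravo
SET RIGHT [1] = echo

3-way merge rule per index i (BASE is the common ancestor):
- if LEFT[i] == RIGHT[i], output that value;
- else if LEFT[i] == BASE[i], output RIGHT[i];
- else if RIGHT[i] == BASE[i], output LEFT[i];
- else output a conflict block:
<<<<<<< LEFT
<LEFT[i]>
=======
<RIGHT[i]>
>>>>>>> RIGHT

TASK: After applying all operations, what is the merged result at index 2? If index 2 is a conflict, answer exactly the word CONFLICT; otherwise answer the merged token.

Answer: delta

Derivation:
Final LEFT:  [golf, bravo, delta, alpha, alpha]
Final RIGHT: [golf, echo, delta, alpha, delta]
i=0: L=golf R=golf -> agree -> golf
i=1: BASE=alpha L=bravo R=echo all differ -> CONFLICT
i=2: L=delta R=delta -> agree -> delta
i=3: L=alpha R=alpha -> agree -> alpha
i=4: BASE=foxtrot L=alpha R=delta all differ -> CONFLICT
Index 2 -> delta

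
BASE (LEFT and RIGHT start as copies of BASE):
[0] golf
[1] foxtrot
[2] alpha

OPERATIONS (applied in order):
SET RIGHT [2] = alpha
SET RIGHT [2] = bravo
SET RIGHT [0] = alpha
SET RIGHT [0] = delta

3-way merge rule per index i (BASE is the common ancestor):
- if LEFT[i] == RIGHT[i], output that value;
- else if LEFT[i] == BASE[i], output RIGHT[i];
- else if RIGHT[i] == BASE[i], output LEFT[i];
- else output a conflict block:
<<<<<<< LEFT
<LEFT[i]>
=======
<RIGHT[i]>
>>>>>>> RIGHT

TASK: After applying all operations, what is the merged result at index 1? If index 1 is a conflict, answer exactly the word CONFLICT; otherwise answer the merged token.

Answer: foxtrot

Derivation:
Final LEFT:  [golf, foxtrot, alpha]
Final RIGHT: [delta, foxtrot, bravo]
i=0: L=golf=BASE, R=delta -> take RIGHT -> delta
i=1: L=foxtrot R=foxtrot -> agree -> foxtrot
i=2: L=alpha=BASE, R=bravo -> take RIGHT -> bravo
Index 1 -> foxtrot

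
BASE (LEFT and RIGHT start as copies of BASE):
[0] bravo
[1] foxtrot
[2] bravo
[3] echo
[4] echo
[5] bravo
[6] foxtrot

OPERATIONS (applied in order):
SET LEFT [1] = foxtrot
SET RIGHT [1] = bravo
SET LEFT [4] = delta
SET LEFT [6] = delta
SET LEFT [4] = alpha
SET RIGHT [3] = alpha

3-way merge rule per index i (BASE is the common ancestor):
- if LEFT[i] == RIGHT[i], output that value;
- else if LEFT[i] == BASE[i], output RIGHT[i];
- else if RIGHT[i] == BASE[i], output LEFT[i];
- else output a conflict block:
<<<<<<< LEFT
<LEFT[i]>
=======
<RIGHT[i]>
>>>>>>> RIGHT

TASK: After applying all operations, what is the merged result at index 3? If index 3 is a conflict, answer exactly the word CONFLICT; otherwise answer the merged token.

Answer: alpha

Derivation:
Final LEFT:  [bravo, foxtrot, bravo, echo, alpha, bravo, delta]
Final RIGHT: [bravo, bravo, bravo, alpha, echo, bravo, foxtrot]
i=0: L=bravo R=bravo -> agree -> bravo
i=1: L=foxtrot=BASE, R=bravo -> take RIGHT -> bravo
i=2: L=bravo R=bravo -> agree -> bravo
i=3: L=echo=BASE, R=alpha -> take RIGHT -> alpha
i=4: L=alpha, R=echo=BASE -> take LEFT -> alpha
i=5: L=bravo R=bravo -> agree -> bravo
i=6: L=delta, R=foxtrot=BASE -> take LEFT -> delta
Index 3 -> alpha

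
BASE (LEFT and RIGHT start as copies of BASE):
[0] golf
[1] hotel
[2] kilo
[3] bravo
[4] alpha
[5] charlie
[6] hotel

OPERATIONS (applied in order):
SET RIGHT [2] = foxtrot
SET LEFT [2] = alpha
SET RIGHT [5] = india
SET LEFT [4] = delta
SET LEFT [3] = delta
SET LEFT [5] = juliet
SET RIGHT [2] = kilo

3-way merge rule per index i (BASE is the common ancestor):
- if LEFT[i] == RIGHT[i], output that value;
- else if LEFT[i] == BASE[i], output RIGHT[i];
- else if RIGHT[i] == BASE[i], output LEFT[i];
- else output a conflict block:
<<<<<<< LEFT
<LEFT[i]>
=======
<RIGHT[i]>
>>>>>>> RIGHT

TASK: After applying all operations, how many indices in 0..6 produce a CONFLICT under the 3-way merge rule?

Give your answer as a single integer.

Answer: 1

Derivation:
Final LEFT:  [golf, hotel, alpha, delta, delta, juliet, hotel]
Final RIGHT: [golf, hotel, kilo, bravo, alpha, india, hotel]
i=0: L=golf R=golf -> agree -> golf
i=1: L=hotel R=hotel -> agree -> hotel
i=2: L=alpha, R=kilo=BASE -> take LEFT -> alpha
i=3: L=delta, R=bravo=BASE -> take LEFT -> delta
i=4: L=delta, R=alpha=BASE -> take LEFT -> delta
i=5: BASE=charlie L=juliet R=india all differ -> CONFLICT
i=6: L=hotel R=hotel -> agree -> hotel
Conflict count: 1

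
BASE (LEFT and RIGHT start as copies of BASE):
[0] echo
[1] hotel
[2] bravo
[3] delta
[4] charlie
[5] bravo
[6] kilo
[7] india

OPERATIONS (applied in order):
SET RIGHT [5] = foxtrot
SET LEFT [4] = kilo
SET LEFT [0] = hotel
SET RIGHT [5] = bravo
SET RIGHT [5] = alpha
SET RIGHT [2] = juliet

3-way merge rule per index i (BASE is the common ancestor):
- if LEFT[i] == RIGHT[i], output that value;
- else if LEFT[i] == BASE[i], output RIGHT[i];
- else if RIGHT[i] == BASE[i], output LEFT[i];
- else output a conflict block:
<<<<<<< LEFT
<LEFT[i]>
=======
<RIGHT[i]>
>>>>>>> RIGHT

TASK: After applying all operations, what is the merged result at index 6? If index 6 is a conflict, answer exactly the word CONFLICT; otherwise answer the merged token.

Answer: kilo

Derivation:
Final LEFT:  [hotel, hotel, bravo, delta, kilo, bravo, kilo, india]
Final RIGHT: [echo, hotel, juliet, delta, charlie, alpha, kilo, india]
i=0: L=hotel, R=echo=BASE -> take LEFT -> hotel
i=1: L=hotel R=hotel -> agree -> hotel
i=2: L=bravo=BASE, R=juliet -> take RIGHT -> juliet
i=3: L=delta R=delta -> agree -> delta
i=4: L=kilo, R=charlie=BASE -> take LEFT -> kilo
i=5: L=bravo=BASE, R=alpha -> take RIGHT -> alpha
i=6: L=kilo R=kilo -> agree -> kilo
i=7: L=india R=india -> agree -> india
Index 6 -> kilo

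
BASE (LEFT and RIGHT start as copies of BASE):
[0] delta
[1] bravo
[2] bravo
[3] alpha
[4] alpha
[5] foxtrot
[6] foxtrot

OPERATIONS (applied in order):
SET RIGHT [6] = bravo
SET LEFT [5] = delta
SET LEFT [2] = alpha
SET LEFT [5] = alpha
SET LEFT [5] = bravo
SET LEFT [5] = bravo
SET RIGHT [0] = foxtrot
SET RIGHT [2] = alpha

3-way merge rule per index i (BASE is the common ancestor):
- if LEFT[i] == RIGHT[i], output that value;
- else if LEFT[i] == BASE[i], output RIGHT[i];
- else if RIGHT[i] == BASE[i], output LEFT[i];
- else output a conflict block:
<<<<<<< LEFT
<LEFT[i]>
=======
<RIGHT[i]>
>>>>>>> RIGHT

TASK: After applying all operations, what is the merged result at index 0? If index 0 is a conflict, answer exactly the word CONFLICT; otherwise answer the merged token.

Final LEFT:  [delta, bravo, alpha, alpha, alpha, bravo, foxtrot]
Final RIGHT: [foxtrot, bravo, alpha, alpha, alpha, foxtrot, bravo]
i=0: L=delta=BASE, R=foxtrot -> take RIGHT -> foxtrot
i=1: L=bravo R=bravo -> agree -> bravo
i=2: L=alpha R=alpha -> agree -> alpha
i=3: L=alpha R=alpha -> agree -> alpha
i=4: L=alpha R=alpha -> agree -> alpha
i=5: L=bravo, R=foxtrot=BASE -> take LEFT -> bravo
i=6: L=foxtrot=BASE, R=bravo -> take RIGHT -> bravo
Index 0 -> foxtrot

Answer: foxtrot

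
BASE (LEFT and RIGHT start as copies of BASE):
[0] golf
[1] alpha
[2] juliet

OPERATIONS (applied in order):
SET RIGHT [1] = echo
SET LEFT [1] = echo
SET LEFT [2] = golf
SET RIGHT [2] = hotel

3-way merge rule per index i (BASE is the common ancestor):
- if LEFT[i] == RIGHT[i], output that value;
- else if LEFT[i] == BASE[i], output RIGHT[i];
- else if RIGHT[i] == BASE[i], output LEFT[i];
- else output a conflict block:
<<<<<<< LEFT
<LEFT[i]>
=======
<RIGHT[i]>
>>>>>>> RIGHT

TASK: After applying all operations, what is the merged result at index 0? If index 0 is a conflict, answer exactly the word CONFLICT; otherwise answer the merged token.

Final LEFT:  [golf, echo, golf]
Final RIGHT: [golf, echo, hotel]
i=0: L=golf R=golf -> agree -> golf
i=1: L=echo R=echo -> agree -> echo
i=2: BASE=juliet L=golf R=hotel all differ -> CONFLICT
Index 0 -> golf

Answer: golf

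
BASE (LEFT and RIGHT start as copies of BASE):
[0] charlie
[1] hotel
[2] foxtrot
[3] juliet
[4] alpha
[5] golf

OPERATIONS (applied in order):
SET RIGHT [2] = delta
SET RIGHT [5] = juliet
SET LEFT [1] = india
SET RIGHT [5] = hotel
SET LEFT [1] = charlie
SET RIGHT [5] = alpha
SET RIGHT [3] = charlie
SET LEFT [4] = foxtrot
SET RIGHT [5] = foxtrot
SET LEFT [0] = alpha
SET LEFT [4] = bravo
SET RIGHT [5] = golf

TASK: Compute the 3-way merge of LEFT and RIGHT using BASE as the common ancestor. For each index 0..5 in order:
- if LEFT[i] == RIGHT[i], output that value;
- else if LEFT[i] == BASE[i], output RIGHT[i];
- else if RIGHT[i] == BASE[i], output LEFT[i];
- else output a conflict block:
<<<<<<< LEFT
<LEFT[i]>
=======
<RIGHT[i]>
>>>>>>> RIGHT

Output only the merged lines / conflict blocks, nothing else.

Final LEFT:  [alpha, charlie, foxtrot, juliet, bravo, golf]
Final RIGHT: [charlie, hotel, delta, charlie, alpha, golf]
i=0: L=alpha, R=charlie=BASE -> take LEFT -> alpha
i=1: L=charlie, R=hotel=BASE -> take LEFT -> charlie
i=2: L=foxtrot=BASE, R=delta -> take RIGHT -> delta
i=3: L=juliet=BASE, R=charlie -> take RIGHT -> charlie
i=4: L=bravo, R=alpha=BASE -> take LEFT -> bravo
i=5: L=golf R=golf -> agree -> golf

Answer: alpha
charlie
delta
charlie
bravo
golf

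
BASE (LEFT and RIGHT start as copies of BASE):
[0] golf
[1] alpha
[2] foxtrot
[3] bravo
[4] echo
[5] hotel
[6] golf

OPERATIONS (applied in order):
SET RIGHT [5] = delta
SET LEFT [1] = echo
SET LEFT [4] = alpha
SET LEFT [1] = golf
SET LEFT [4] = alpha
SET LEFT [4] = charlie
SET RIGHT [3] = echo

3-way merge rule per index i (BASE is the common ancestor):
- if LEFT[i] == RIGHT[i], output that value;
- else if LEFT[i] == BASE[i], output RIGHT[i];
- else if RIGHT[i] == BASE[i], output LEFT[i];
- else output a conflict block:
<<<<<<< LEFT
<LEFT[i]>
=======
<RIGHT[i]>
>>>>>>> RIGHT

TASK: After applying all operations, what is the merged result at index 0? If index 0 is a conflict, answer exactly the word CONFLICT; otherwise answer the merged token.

Final LEFT:  [golf, golf, foxtrot, bravo, charlie, hotel, golf]
Final RIGHT: [golf, alpha, foxtrot, echo, echo, delta, golf]
i=0: L=golf R=golf -> agree -> golf
i=1: L=golf, R=alpha=BASE -> take LEFT -> golf
i=2: L=foxtrot R=foxtrot -> agree -> foxtrot
i=3: L=bravo=BASE, R=echo -> take RIGHT -> echo
i=4: L=charlie, R=echo=BASE -> take LEFT -> charlie
i=5: L=hotel=BASE, R=delta -> take RIGHT -> delta
i=6: L=golf R=golf -> agree -> golf
Index 0 -> golf

Answer: golf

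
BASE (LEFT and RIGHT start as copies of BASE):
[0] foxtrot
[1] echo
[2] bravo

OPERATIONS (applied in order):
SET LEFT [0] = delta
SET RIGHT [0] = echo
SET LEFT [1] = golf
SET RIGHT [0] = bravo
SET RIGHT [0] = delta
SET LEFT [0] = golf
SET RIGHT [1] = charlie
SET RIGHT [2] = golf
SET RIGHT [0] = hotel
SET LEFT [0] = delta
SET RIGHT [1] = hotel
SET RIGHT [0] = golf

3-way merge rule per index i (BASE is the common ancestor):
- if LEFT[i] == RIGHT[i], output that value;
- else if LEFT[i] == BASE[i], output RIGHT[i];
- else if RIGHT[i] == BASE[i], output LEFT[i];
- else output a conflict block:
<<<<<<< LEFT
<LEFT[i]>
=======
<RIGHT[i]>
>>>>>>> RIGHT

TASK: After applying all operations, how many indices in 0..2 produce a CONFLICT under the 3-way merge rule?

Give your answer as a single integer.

Final LEFT:  [delta, golf, bravo]
Final RIGHT: [golf, hotel, golf]
i=0: BASE=foxtrot L=delta R=golf all differ -> CONFLICT
i=1: BASE=echo L=golf R=hotel all differ -> CONFLICT
i=2: L=bravo=BASE, R=golf -> take RIGHT -> golf
Conflict count: 2

Answer: 2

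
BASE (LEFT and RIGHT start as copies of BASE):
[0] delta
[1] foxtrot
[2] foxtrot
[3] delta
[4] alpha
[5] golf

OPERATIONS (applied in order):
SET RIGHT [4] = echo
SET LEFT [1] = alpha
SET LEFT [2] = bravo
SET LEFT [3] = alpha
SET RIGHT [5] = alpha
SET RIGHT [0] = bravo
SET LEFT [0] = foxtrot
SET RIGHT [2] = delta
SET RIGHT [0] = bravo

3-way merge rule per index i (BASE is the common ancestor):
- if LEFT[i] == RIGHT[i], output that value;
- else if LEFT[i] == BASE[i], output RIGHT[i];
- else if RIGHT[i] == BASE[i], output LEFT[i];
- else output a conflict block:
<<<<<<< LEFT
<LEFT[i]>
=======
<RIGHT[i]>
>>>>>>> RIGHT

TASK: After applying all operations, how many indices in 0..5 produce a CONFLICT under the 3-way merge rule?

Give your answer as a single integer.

Final LEFT:  [foxtrot, alpha, bravo, alpha, alpha, golf]
Final RIGHT: [bravo, foxtrot, delta, delta, echo, alpha]
i=0: BASE=delta L=foxtrot R=bravo all differ -> CONFLICT
i=1: L=alpha, R=foxtrot=BASE -> take LEFT -> alpha
i=2: BASE=foxtrot L=bravo R=delta all differ -> CONFLICT
i=3: L=alpha, R=delta=BASE -> take LEFT -> alpha
i=4: L=alpha=BASE, R=echo -> take RIGHT -> echo
i=5: L=golf=BASE, R=alpha -> take RIGHT -> alpha
Conflict count: 2

Answer: 2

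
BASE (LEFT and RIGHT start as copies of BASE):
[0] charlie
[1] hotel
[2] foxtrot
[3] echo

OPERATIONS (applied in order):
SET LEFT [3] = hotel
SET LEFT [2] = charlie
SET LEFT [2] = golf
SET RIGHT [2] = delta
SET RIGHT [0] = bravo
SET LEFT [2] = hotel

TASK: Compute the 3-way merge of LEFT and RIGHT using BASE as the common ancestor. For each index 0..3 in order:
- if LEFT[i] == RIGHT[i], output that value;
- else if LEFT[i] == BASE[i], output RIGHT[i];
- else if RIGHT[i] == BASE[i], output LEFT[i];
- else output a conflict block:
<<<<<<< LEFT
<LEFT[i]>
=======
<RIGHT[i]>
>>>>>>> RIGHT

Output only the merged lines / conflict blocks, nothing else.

Final LEFT:  [charlie, hotel, hotel, hotel]
Final RIGHT: [bravo, hotel, delta, echo]
i=0: L=charlie=BASE, R=bravo -> take RIGHT -> bravo
i=1: L=hotel R=hotel -> agree -> hotel
i=2: BASE=foxtrot L=hotel R=delta all differ -> CONFLICT
i=3: L=hotel, R=echo=BASE -> take LEFT -> hotel

Answer: bravo
hotel
<<<<<<< LEFT
hotel
=======
delta
>>>>>>> RIGHT
hotel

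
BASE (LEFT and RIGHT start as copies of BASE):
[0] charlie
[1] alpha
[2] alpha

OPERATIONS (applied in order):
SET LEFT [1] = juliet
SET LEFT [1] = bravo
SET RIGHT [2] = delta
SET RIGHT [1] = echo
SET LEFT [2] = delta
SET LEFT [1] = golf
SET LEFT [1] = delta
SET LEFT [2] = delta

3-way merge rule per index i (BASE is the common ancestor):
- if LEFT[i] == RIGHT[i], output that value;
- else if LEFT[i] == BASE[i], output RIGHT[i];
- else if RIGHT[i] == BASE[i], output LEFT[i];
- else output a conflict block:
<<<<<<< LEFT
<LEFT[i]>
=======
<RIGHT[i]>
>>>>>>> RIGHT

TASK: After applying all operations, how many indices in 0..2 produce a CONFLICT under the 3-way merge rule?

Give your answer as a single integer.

Final LEFT:  [charlie, delta, delta]
Final RIGHT: [charlie, echo, delta]
i=0: L=charlie R=charlie -> agree -> charlie
i=1: BASE=alpha L=delta R=echo all differ -> CONFLICT
i=2: L=delta R=delta -> agree -> delta
Conflict count: 1

Answer: 1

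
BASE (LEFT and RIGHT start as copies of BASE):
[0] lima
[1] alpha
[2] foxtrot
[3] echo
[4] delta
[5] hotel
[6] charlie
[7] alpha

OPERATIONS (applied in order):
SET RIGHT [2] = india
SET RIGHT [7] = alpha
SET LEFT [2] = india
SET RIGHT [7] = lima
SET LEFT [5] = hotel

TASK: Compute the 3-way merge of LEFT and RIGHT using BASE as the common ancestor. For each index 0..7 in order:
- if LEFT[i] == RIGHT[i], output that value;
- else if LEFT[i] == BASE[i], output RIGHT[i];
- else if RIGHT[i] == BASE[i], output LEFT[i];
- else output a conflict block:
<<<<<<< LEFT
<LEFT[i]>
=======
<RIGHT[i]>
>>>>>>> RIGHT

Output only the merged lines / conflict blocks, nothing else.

Answer: lima
alpha
india
echo
delta
hotel
charlie
lima

Derivation:
Final LEFT:  [lima, alpha, india, echo, delta, hotel, charlie, alpha]
Final RIGHT: [lima, alpha, india, echo, delta, hotel, charlie, lima]
i=0: L=lima R=lima -> agree -> lima
i=1: L=alpha R=alpha -> agree -> alpha
i=2: L=india R=india -> agree -> india
i=3: L=echo R=echo -> agree -> echo
i=4: L=delta R=delta -> agree -> delta
i=5: L=hotel R=hotel -> agree -> hotel
i=6: L=charlie R=charlie -> agree -> charlie
i=7: L=alpha=BASE, R=lima -> take RIGHT -> lima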